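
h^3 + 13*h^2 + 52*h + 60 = (h + 2)*(h + 5)*(h + 6)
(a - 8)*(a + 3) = a^2 - 5*a - 24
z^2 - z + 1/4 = (z - 1/2)^2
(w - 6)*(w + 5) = w^2 - w - 30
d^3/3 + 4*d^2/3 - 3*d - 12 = (d/3 + 1)*(d - 3)*(d + 4)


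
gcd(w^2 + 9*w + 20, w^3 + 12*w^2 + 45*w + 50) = w + 5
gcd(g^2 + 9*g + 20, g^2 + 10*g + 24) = g + 4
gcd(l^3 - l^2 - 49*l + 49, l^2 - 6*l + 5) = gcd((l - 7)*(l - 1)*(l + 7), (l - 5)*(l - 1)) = l - 1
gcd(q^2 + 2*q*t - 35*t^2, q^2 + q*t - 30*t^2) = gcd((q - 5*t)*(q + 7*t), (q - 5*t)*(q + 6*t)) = q - 5*t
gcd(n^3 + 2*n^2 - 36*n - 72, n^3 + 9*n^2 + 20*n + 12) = n^2 + 8*n + 12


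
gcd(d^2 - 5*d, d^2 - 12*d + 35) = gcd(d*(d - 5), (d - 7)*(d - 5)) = d - 5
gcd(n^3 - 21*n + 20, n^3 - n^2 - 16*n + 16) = n^2 - 5*n + 4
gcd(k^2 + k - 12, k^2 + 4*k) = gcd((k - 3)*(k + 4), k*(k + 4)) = k + 4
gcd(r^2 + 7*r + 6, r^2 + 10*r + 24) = r + 6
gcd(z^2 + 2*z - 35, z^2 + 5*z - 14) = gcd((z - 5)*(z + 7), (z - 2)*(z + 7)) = z + 7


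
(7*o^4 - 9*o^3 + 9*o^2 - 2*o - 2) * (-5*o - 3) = -35*o^5 + 24*o^4 - 18*o^3 - 17*o^2 + 16*o + 6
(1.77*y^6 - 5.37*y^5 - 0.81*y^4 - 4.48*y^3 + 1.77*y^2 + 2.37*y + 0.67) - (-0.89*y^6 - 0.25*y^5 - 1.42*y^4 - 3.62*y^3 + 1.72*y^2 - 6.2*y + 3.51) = 2.66*y^6 - 5.12*y^5 + 0.61*y^4 - 0.86*y^3 + 0.05*y^2 + 8.57*y - 2.84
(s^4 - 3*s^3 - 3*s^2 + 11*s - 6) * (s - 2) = s^5 - 5*s^4 + 3*s^3 + 17*s^2 - 28*s + 12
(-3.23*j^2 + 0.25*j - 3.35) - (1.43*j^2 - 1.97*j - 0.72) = -4.66*j^2 + 2.22*j - 2.63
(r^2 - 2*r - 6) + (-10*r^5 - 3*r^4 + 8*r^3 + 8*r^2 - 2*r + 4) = -10*r^5 - 3*r^4 + 8*r^3 + 9*r^2 - 4*r - 2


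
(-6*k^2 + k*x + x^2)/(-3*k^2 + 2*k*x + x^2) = (-2*k + x)/(-k + x)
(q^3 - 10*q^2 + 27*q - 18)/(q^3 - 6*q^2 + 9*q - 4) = (q^2 - 9*q + 18)/(q^2 - 5*q + 4)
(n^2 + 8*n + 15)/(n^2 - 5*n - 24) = (n + 5)/(n - 8)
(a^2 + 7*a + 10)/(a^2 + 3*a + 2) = (a + 5)/(a + 1)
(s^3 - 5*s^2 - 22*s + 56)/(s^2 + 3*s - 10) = (s^2 - 3*s - 28)/(s + 5)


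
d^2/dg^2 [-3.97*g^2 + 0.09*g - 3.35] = -7.94000000000000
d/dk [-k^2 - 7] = -2*k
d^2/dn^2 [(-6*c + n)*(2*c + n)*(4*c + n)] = 6*n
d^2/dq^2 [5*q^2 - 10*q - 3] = 10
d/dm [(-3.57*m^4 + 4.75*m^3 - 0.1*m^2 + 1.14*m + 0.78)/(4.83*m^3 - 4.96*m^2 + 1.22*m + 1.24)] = (-17.2431*m^6 + 35.4144*m^5 - 36.1432*m^4 - 17.1296*m^3 + 11.9002*m^2 + 7.4896*m + 0.462)/(23.3289*m^6 - 47.9136*m^5 + 36.3868*m^4 - 0.123999999999999*m^3 - 10.8124*m^2 + 3.0256*m + 1.5376)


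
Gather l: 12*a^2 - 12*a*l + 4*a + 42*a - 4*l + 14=12*a^2 + 46*a + l*(-12*a - 4) + 14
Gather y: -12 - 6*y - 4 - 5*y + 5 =-11*y - 11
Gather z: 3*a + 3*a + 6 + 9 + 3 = 6*a + 18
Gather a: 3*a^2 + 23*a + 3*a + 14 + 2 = 3*a^2 + 26*a + 16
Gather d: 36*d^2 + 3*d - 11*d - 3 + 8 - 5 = 36*d^2 - 8*d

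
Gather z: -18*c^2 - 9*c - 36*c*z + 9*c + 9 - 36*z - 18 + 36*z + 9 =-18*c^2 - 36*c*z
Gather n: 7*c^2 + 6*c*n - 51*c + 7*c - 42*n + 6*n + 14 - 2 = 7*c^2 - 44*c + n*(6*c - 36) + 12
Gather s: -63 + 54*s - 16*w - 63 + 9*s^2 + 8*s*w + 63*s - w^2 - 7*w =9*s^2 + s*(8*w + 117) - w^2 - 23*w - 126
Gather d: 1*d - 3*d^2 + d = -3*d^2 + 2*d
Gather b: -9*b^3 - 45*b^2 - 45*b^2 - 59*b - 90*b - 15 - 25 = -9*b^3 - 90*b^2 - 149*b - 40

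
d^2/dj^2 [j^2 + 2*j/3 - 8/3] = 2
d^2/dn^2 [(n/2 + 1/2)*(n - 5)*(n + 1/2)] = 3*n - 7/2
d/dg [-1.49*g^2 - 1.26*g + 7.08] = -2.98*g - 1.26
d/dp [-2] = 0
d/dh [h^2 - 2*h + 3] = 2*h - 2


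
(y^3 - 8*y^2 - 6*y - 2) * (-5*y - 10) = -5*y^4 + 30*y^3 + 110*y^2 + 70*y + 20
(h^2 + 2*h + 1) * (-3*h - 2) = -3*h^3 - 8*h^2 - 7*h - 2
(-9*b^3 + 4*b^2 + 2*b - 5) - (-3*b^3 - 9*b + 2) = -6*b^3 + 4*b^2 + 11*b - 7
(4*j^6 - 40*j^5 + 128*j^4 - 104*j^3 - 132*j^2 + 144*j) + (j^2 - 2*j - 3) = 4*j^6 - 40*j^5 + 128*j^4 - 104*j^3 - 131*j^2 + 142*j - 3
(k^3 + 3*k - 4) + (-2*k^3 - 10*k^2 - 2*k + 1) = -k^3 - 10*k^2 + k - 3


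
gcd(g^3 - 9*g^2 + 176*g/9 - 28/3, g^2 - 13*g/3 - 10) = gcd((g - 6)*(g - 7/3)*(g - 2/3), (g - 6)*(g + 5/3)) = g - 6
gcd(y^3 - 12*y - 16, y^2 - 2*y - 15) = 1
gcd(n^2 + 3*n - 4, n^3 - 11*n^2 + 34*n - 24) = n - 1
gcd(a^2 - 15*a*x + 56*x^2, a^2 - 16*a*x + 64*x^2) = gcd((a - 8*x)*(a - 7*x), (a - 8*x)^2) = -a + 8*x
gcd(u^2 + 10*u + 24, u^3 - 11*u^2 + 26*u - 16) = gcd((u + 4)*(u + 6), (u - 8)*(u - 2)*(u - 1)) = 1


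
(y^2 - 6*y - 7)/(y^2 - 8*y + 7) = (y + 1)/(y - 1)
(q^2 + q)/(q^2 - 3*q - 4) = q/(q - 4)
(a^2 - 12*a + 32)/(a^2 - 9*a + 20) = (a - 8)/(a - 5)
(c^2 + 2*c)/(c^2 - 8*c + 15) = c*(c + 2)/(c^2 - 8*c + 15)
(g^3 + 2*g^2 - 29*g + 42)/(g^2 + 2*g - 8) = (g^2 + 4*g - 21)/(g + 4)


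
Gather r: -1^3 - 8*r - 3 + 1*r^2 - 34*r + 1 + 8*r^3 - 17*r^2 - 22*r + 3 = 8*r^3 - 16*r^2 - 64*r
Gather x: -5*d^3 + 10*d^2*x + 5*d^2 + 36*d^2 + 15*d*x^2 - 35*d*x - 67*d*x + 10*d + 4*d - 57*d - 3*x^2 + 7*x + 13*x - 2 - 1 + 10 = -5*d^3 + 41*d^2 - 43*d + x^2*(15*d - 3) + x*(10*d^2 - 102*d + 20) + 7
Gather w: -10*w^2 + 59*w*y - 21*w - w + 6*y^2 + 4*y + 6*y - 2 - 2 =-10*w^2 + w*(59*y - 22) + 6*y^2 + 10*y - 4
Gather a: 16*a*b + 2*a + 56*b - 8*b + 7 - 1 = a*(16*b + 2) + 48*b + 6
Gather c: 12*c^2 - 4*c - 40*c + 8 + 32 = 12*c^2 - 44*c + 40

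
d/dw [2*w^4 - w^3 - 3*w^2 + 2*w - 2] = 8*w^3 - 3*w^2 - 6*w + 2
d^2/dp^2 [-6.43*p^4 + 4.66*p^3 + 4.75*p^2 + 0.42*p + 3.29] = -77.16*p^2 + 27.96*p + 9.5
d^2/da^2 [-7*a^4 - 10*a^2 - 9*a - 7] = -84*a^2 - 20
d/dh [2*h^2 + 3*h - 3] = 4*h + 3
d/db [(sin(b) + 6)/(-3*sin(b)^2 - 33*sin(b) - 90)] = cos(b)/(3*(sin(b) + 5)^2)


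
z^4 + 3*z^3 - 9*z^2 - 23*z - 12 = (z - 3)*(z + 1)^2*(z + 4)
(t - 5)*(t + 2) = t^2 - 3*t - 10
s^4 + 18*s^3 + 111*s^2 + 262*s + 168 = (s + 1)*(s + 4)*(s + 6)*(s + 7)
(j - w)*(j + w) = j^2 - w^2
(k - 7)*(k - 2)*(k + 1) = k^3 - 8*k^2 + 5*k + 14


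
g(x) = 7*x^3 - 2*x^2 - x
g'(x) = 21*x^2 - 4*x - 1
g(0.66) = 0.48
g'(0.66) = 5.51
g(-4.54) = -691.72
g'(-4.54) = 450.00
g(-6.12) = -1673.34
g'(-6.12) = 810.02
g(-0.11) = 0.08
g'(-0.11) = -0.31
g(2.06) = 50.65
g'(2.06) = 79.88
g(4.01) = 415.20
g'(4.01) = 320.64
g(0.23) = -0.25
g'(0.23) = -0.81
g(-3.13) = -231.11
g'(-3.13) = 217.25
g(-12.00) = -12372.00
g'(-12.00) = 3071.00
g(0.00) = 0.00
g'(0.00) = -1.00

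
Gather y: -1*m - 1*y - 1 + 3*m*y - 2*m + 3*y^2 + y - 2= 3*m*y - 3*m + 3*y^2 - 3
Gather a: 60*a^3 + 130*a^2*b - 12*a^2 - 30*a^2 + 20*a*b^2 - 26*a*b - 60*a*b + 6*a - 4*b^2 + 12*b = 60*a^3 + a^2*(130*b - 42) + a*(20*b^2 - 86*b + 6) - 4*b^2 + 12*b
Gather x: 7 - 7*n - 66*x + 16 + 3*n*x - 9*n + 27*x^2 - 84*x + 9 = -16*n + 27*x^2 + x*(3*n - 150) + 32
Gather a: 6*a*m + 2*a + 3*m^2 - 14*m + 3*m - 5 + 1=a*(6*m + 2) + 3*m^2 - 11*m - 4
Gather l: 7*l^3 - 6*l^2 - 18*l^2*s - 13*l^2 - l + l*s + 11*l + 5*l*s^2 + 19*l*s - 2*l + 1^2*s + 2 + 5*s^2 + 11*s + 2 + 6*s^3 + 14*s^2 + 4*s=7*l^3 + l^2*(-18*s - 19) + l*(5*s^2 + 20*s + 8) + 6*s^3 + 19*s^2 + 16*s + 4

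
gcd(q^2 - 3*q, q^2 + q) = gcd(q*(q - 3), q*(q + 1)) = q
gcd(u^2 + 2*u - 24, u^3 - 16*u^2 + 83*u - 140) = u - 4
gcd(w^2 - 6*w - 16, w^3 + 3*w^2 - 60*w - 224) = w - 8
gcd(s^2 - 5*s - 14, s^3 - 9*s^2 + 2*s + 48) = s + 2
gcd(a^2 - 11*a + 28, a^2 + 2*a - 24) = a - 4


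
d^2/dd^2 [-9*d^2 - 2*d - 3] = -18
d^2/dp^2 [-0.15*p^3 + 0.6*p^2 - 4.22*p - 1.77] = 1.2 - 0.9*p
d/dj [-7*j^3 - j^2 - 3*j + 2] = -21*j^2 - 2*j - 3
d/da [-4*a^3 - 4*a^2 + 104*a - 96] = -12*a^2 - 8*a + 104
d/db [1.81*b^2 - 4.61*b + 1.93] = 3.62*b - 4.61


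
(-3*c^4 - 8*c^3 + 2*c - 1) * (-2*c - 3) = 6*c^5 + 25*c^4 + 24*c^3 - 4*c^2 - 4*c + 3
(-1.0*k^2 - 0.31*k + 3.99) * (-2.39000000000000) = 2.39*k^2 + 0.7409*k - 9.5361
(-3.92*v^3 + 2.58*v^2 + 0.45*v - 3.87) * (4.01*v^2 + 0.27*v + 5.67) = -15.7192*v^5 + 9.2874*v^4 - 19.7253*v^3 - 0.768599999999999*v^2 + 1.5066*v - 21.9429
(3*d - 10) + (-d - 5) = 2*d - 15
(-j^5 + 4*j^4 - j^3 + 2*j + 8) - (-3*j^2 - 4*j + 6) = -j^5 + 4*j^4 - j^3 + 3*j^2 + 6*j + 2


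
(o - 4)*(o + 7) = o^2 + 3*o - 28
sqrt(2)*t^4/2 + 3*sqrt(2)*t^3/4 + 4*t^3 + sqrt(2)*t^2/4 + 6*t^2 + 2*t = t*(t + 1/2)*(t + 4*sqrt(2))*(sqrt(2)*t/2 + sqrt(2)/2)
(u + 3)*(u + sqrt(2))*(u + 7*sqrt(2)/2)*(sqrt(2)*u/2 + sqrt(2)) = sqrt(2)*u^4/2 + 5*sqrt(2)*u^3/2 + 9*u^3/2 + 13*sqrt(2)*u^2/2 + 45*u^2/2 + 35*sqrt(2)*u/2 + 27*u + 21*sqrt(2)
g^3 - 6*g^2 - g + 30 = (g - 5)*(g - 3)*(g + 2)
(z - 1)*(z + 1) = z^2 - 1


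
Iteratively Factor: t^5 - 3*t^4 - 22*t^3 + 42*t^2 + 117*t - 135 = (t + 3)*(t^4 - 6*t^3 - 4*t^2 + 54*t - 45) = (t + 3)^2*(t^3 - 9*t^2 + 23*t - 15) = (t - 5)*(t + 3)^2*(t^2 - 4*t + 3) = (t - 5)*(t - 3)*(t + 3)^2*(t - 1)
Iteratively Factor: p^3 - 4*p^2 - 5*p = (p + 1)*(p^2 - 5*p) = (p - 5)*(p + 1)*(p)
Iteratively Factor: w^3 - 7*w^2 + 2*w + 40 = (w + 2)*(w^2 - 9*w + 20) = (w - 4)*(w + 2)*(w - 5)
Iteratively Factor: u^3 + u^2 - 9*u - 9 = (u + 1)*(u^2 - 9) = (u - 3)*(u + 1)*(u + 3)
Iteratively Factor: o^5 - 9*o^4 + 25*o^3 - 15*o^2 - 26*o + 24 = (o - 1)*(o^4 - 8*o^3 + 17*o^2 + 2*o - 24) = (o - 3)*(o - 1)*(o^3 - 5*o^2 + 2*o + 8) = (o - 4)*(o - 3)*(o - 1)*(o^2 - o - 2) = (o - 4)*(o - 3)*(o - 1)*(o + 1)*(o - 2)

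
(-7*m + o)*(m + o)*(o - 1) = -7*m^2*o + 7*m^2 - 6*m*o^2 + 6*m*o + o^3 - o^2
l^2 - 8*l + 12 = (l - 6)*(l - 2)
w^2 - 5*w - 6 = (w - 6)*(w + 1)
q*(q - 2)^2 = q^3 - 4*q^2 + 4*q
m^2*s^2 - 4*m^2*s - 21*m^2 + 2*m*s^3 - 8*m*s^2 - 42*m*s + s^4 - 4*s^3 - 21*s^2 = (m + s)^2*(s - 7)*(s + 3)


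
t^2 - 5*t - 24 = (t - 8)*(t + 3)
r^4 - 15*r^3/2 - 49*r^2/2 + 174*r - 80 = (r - 8)*(r - 4)*(r - 1/2)*(r + 5)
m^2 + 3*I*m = m*(m + 3*I)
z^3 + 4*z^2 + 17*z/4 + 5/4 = (z + 1/2)*(z + 1)*(z + 5/2)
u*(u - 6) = u^2 - 6*u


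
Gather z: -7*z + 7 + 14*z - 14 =7*z - 7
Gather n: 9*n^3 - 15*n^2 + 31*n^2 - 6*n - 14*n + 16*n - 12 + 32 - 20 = 9*n^3 + 16*n^2 - 4*n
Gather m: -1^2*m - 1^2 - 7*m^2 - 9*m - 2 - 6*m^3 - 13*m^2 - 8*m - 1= -6*m^3 - 20*m^2 - 18*m - 4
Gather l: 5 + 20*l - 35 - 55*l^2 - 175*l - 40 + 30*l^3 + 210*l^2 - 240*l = 30*l^3 + 155*l^2 - 395*l - 70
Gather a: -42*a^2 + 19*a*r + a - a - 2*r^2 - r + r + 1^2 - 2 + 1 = -42*a^2 + 19*a*r - 2*r^2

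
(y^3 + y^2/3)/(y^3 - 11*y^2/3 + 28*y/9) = 3*y*(3*y + 1)/(9*y^2 - 33*y + 28)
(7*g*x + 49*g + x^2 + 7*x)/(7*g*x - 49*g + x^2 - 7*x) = (x + 7)/(x - 7)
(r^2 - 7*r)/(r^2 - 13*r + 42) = r/(r - 6)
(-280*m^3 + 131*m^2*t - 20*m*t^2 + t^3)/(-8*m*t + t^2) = 35*m^2/t - 12*m + t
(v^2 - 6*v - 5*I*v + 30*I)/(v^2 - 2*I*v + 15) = (v - 6)/(v + 3*I)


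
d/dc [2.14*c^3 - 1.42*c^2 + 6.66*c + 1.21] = 6.42*c^2 - 2.84*c + 6.66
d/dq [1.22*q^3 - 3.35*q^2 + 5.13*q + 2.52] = 3.66*q^2 - 6.7*q + 5.13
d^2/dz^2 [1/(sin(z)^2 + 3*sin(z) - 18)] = (-4*sin(z)^4 - 9*sin(z)^3 - 75*sin(z)^2 - 36*sin(z) + 54)/(sin(z)^2 + 3*sin(z) - 18)^3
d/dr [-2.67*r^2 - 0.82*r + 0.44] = -5.34*r - 0.82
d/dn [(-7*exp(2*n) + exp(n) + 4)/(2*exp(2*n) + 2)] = (-exp(2*n) - 22*exp(n) + 1)*exp(n)/(2*(exp(4*n) + 2*exp(2*n) + 1))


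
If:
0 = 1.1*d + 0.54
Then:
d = -0.49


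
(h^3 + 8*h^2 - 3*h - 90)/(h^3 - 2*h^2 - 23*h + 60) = (h + 6)/(h - 4)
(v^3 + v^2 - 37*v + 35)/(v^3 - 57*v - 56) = (v^2 - 6*v + 5)/(v^2 - 7*v - 8)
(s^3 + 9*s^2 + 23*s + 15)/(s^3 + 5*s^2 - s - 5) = (s + 3)/(s - 1)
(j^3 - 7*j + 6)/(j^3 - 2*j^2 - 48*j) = (-j^3 + 7*j - 6)/(j*(-j^2 + 2*j + 48))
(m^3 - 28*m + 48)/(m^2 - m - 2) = (m^2 + 2*m - 24)/(m + 1)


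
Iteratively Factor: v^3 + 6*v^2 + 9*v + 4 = (v + 1)*(v^2 + 5*v + 4) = (v + 1)^2*(v + 4)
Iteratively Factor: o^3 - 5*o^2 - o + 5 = (o + 1)*(o^2 - 6*o + 5) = (o - 1)*(o + 1)*(o - 5)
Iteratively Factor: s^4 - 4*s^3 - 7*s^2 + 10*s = (s)*(s^3 - 4*s^2 - 7*s + 10) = s*(s + 2)*(s^2 - 6*s + 5) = s*(s - 1)*(s + 2)*(s - 5)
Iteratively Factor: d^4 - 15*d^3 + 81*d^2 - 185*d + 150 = (d - 5)*(d^3 - 10*d^2 + 31*d - 30) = (d - 5)*(d - 2)*(d^2 - 8*d + 15) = (d - 5)^2*(d - 2)*(d - 3)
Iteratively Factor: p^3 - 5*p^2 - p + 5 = (p + 1)*(p^2 - 6*p + 5) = (p - 5)*(p + 1)*(p - 1)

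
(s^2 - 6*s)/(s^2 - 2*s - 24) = s/(s + 4)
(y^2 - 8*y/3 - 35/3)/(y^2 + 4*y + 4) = (3*y^2 - 8*y - 35)/(3*(y^2 + 4*y + 4))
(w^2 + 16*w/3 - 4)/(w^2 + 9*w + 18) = (w - 2/3)/(w + 3)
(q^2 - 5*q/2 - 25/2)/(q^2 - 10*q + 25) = (q + 5/2)/(q - 5)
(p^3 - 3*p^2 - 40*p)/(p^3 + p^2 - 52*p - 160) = p/(p + 4)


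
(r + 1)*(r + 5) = r^2 + 6*r + 5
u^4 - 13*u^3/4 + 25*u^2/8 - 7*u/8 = u*(u - 7/4)*(u - 1)*(u - 1/2)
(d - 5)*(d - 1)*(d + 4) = d^3 - 2*d^2 - 19*d + 20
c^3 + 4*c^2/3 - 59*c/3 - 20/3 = (c - 4)*(c + 1/3)*(c + 5)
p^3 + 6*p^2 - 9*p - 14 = (p - 2)*(p + 1)*(p + 7)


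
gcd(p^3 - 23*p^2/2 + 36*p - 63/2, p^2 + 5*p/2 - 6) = p - 3/2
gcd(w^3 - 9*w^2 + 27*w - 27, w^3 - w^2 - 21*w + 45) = w^2 - 6*w + 9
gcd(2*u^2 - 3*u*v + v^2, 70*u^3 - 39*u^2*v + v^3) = 2*u - v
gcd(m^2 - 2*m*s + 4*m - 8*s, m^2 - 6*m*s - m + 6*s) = 1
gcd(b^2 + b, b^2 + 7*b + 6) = b + 1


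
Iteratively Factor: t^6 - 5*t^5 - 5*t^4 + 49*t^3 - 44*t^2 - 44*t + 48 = (t - 2)*(t^5 - 3*t^4 - 11*t^3 + 27*t^2 + 10*t - 24) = (t - 2)*(t - 1)*(t^4 - 2*t^3 - 13*t^2 + 14*t + 24) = (t - 2)^2*(t - 1)*(t^3 - 13*t - 12) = (t - 4)*(t - 2)^2*(t - 1)*(t^2 + 4*t + 3) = (t - 4)*(t - 2)^2*(t - 1)*(t + 3)*(t + 1)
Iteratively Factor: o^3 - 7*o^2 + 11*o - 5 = (o - 1)*(o^2 - 6*o + 5) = (o - 5)*(o - 1)*(o - 1)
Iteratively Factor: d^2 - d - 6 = (d + 2)*(d - 3)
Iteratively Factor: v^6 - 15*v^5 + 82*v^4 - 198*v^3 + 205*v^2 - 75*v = (v - 1)*(v^5 - 14*v^4 + 68*v^3 - 130*v^2 + 75*v) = (v - 5)*(v - 1)*(v^4 - 9*v^3 + 23*v^2 - 15*v) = (v - 5)*(v - 1)^2*(v^3 - 8*v^2 + 15*v) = (v - 5)^2*(v - 1)^2*(v^2 - 3*v) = (v - 5)^2*(v - 3)*(v - 1)^2*(v)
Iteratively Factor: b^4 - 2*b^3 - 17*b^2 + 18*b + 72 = (b - 3)*(b^3 + b^2 - 14*b - 24) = (b - 3)*(b + 2)*(b^2 - b - 12) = (b - 3)*(b + 2)*(b + 3)*(b - 4)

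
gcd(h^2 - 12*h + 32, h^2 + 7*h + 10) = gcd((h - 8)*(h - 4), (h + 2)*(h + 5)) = 1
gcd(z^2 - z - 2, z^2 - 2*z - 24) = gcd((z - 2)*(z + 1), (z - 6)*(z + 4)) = 1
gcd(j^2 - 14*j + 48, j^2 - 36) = j - 6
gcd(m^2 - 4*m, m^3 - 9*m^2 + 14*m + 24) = m - 4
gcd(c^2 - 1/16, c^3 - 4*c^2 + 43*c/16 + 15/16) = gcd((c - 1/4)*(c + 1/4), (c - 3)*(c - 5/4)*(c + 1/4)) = c + 1/4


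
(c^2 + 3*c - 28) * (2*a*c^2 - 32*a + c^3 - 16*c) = 2*a*c^4 + 6*a*c^3 - 88*a*c^2 - 96*a*c + 896*a + c^5 + 3*c^4 - 44*c^3 - 48*c^2 + 448*c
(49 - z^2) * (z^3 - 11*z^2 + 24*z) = -z^5 + 11*z^4 + 25*z^3 - 539*z^2 + 1176*z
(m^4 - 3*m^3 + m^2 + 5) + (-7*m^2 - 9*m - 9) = m^4 - 3*m^3 - 6*m^2 - 9*m - 4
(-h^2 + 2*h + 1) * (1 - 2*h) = 2*h^3 - 5*h^2 + 1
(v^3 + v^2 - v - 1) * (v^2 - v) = v^5 - 2*v^3 + v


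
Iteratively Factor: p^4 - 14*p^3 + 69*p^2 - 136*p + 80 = (p - 5)*(p^3 - 9*p^2 + 24*p - 16) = (p - 5)*(p - 1)*(p^2 - 8*p + 16) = (p - 5)*(p - 4)*(p - 1)*(p - 4)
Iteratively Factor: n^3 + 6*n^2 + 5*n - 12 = (n - 1)*(n^2 + 7*n + 12) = (n - 1)*(n + 3)*(n + 4)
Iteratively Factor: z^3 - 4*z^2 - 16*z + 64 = (z - 4)*(z^2 - 16) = (z - 4)*(z + 4)*(z - 4)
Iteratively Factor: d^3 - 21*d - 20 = (d - 5)*(d^2 + 5*d + 4) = (d - 5)*(d + 1)*(d + 4)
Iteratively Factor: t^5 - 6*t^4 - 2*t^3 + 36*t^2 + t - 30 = (t + 1)*(t^4 - 7*t^3 + 5*t^2 + 31*t - 30) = (t - 3)*(t + 1)*(t^3 - 4*t^2 - 7*t + 10) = (t - 3)*(t + 1)*(t + 2)*(t^2 - 6*t + 5) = (t - 5)*(t - 3)*(t + 1)*(t + 2)*(t - 1)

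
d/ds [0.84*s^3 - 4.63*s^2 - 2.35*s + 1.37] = 2.52*s^2 - 9.26*s - 2.35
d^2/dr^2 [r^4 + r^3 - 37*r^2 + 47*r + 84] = 12*r^2 + 6*r - 74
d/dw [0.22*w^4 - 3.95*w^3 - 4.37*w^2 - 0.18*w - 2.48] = 0.88*w^3 - 11.85*w^2 - 8.74*w - 0.18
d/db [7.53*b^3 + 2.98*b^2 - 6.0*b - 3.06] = 22.59*b^2 + 5.96*b - 6.0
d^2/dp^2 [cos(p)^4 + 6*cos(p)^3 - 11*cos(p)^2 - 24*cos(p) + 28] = -16*sin(p)^4 - 24*sin(p)^2 + 39*cos(p)/2 - 27*cos(3*p)/2 + 18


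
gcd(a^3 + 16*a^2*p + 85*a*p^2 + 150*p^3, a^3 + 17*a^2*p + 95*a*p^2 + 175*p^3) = a^2 + 10*a*p + 25*p^2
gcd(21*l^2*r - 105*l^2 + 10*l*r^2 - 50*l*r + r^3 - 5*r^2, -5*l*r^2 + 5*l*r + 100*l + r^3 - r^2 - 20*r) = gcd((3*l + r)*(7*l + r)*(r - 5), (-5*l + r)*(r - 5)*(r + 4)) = r - 5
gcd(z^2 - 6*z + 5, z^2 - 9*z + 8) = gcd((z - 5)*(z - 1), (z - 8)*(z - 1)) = z - 1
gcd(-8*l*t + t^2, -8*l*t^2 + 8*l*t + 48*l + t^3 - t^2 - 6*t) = -8*l + t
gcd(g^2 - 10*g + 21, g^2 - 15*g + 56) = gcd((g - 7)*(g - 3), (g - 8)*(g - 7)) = g - 7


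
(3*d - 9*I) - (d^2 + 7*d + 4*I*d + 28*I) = -d^2 - 4*d - 4*I*d - 37*I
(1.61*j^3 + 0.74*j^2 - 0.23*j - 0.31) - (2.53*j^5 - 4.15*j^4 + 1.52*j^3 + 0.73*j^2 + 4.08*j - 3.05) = -2.53*j^5 + 4.15*j^4 + 0.0900000000000001*j^3 + 0.01*j^2 - 4.31*j + 2.74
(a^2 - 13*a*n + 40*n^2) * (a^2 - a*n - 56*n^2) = a^4 - 14*a^3*n - 3*a^2*n^2 + 688*a*n^3 - 2240*n^4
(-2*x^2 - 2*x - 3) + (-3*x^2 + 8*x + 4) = -5*x^2 + 6*x + 1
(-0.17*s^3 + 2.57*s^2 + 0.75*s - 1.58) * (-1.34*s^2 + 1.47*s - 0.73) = 0.2278*s^5 - 3.6937*s^4 + 2.897*s^3 + 1.3436*s^2 - 2.8701*s + 1.1534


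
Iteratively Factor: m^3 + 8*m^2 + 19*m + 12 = (m + 4)*(m^2 + 4*m + 3) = (m + 1)*(m + 4)*(m + 3)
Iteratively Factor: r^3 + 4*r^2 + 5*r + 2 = (r + 1)*(r^2 + 3*r + 2) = (r + 1)^2*(r + 2)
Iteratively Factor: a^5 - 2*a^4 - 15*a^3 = (a)*(a^4 - 2*a^3 - 15*a^2) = a^2*(a^3 - 2*a^2 - 15*a) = a^2*(a + 3)*(a^2 - 5*a) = a^3*(a + 3)*(a - 5)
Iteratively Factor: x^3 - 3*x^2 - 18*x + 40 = (x - 5)*(x^2 + 2*x - 8) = (x - 5)*(x + 4)*(x - 2)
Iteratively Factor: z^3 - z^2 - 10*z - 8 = (z + 2)*(z^2 - 3*z - 4) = (z + 1)*(z + 2)*(z - 4)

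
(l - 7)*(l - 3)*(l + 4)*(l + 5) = l^4 - l^3 - 49*l^2 - 11*l + 420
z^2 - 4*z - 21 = (z - 7)*(z + 3)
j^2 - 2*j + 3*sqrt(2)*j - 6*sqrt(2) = (j - 2)*(j + 3*sqrt(2))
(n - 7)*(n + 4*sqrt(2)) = n^2 - 7*n + 4*sqrt(2)*n - 28*sqrt(2)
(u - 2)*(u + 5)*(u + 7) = u^3 + 10*u^2 + 11*u - 70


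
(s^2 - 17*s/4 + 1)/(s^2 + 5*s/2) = (4*s^2 - 17*s + 4)/(2*s*(2*s + 5))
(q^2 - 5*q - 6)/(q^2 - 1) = (q - 6)/(q - 1)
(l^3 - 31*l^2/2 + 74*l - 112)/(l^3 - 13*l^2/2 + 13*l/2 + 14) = (l - 8)/(l + 1)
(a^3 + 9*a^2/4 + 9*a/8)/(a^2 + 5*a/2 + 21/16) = 2*a*(2*a + 3)/(4*a + 7)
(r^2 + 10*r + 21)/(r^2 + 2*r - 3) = (r + 7)/(r - 1)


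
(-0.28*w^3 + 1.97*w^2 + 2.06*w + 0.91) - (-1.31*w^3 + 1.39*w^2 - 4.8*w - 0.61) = 1.03*w^3 + 0.58*w^2 + 6.86*w + 1.52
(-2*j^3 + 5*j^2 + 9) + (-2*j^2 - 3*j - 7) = -2*j^3 + 3*j^2 - 3*j + 2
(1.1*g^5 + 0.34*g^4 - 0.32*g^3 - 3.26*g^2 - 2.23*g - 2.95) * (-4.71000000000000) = -5.181*g^5 - 1.6014*g^4 + 1.5072*g^3 + 15.3546*g^2 + 10.5033*g + 13.8945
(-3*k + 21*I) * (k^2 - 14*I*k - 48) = -3*k^3 + 63*I*k^2 + 438*k - 1008*I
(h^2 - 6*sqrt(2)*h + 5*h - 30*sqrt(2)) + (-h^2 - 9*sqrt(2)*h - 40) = -15*sqrt(2)*h + 5*h - 30*sqrt(2) - 40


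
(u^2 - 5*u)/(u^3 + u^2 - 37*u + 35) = u/(u^2 + 6*u - 7)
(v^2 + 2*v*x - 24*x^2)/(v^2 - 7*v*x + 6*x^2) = (v^2 + 2*v*x - 24*x^2)/(v^2 - 7*v*x + 6*x^2)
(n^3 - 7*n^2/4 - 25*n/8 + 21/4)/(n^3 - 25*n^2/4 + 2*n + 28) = (n^2 - 7*n/2 + 3)/(n^2 - 8*n + 16)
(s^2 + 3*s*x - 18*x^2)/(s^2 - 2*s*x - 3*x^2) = (s + 6*x)/(s + x)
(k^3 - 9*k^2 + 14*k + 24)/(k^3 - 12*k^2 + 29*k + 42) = (k - 4)/(k - 7)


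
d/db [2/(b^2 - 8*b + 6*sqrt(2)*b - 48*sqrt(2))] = 4*(-b - 3*sqrt(2) + 4)/(b^2 - 8*b + 6*sqrt(2)*b - 48*sqrt(2))^2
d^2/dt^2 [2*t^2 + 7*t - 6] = 4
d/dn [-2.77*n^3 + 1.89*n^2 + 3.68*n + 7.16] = -8.31*n^2 + 3.78*n + 3.68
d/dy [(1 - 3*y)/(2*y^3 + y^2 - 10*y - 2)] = (-6*y^3 - 3*y^2 + 30*y + 2*(3*y - 1)*(3*y^2 + y - 5) + 6)/(2*y^3 + y^2 - 10*y - 2)^2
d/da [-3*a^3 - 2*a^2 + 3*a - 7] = -9*a^2 - 4*a + 3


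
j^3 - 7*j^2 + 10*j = j*(j - 5)*(j - 2)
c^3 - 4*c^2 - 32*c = c*(c - 8)*(c + 4)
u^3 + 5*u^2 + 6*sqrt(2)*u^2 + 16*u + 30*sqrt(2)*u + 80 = (u + 5)*(u + 2*sqrt(2))*(u + 4*sqrt(2))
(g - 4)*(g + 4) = g^2 - 16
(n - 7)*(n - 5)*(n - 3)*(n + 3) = n^4 - 12*n^3 + 26*n^2 + 108*n - 315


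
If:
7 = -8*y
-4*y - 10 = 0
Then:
No Solution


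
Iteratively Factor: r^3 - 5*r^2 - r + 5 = (r - 1)*(r^2 - 4*r - 5) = (r - 1)*(r + 1)*(r - 5)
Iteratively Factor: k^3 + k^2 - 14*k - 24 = (k + 2)*(k^2 - k - 12) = (k + 2)*(k + 3)*(k - 4)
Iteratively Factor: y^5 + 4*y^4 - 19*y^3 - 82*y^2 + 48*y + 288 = (y - 4)*(y^4 + 8*y^3 + 13*y^2 - 30*y - 72) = (y - 4)*(y + 3)*(y^3 + 5*y^2 - 2*y - 24) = (y - 4)*(y - 2)*(y + 3)*(y^2 + 7*y + 12) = (y - 4)*(y - 2)*(y + 3)*(y + 4)*(y + 3)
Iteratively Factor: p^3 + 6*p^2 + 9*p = (p)*(p^2 + 6*p + 9) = p*(p + 3)*(p + 3)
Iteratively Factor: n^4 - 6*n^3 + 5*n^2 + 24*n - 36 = (n - 3)*(n^3 - 3*n^2 - 4*n + 12) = (n - 3)*(n + 2)*(n^2 - 5*n + 6) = (n - 3)^2*(n + 2)*(n - 2)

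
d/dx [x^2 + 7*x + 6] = 2*x + 7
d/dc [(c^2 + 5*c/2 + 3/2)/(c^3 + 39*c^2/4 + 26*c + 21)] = 2*(-8*c^4 - 40*c^3 - 23*c^2 + 102*c + 108)/(16*c^6 + 312*c^5 + 2353*c^4 + 8784*c^3 + 17368*c^2 + 17472*c + 7056)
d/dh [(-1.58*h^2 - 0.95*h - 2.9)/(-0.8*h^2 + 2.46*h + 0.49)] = (-4.6468*h^2 - 6.1884*h + 6.6685)/(0.64*h^4 - 3.936*h^3 + 5.2676*h^2 + 2.4108*h + 0.2401)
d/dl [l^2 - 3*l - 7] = 2*l - 3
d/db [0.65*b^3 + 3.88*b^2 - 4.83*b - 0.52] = 1.95*b^2 + 7.76*b - 4.83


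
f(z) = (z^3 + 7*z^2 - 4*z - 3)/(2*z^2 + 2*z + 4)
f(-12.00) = -2.52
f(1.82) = 1.33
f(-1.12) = 2.07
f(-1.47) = 2.76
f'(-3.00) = 0.57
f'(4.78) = 0.73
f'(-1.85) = -0.42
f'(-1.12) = -2.52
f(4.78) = 4.17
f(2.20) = 1.81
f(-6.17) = 0.79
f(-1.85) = 3.08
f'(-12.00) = 0.54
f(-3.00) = 2.81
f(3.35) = 3.01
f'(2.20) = 1.20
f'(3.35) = 0.91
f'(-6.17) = 0.61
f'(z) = (-4*z - 2)*(z^3 + 7*z^2 - 4*z - 3)/(2*z^2 + 2*z + 4)^2 + (3*z^2 + 14*z - 4)/(2*z^2 + 2*z + 4) = (z^4 + 2*z^3 + 17*z^2 + 34*z - 5)/(2*(z^4 + 2*z^3 + 5*z^2 + 4*z + 4))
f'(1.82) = 1.34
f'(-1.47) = -1.38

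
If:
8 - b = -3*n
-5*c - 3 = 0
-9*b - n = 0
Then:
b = 2/7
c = -3/5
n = -18/7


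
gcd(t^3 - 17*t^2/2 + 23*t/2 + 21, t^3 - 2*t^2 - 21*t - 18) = t^2 - 5*t - 6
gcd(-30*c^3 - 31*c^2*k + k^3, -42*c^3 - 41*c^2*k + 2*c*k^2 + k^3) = 6*c^2 + 5*c*k - k^2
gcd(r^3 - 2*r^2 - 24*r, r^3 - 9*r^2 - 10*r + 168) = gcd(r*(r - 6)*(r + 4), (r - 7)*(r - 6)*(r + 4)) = r^2 - 2*r - 24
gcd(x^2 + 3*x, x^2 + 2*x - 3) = x + 3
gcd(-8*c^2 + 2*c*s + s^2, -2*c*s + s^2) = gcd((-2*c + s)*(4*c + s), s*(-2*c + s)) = -2*c + s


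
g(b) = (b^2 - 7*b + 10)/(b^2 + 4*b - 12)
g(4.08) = -0.09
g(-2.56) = -2.20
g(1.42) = -0.48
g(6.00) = 0.08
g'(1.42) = 0.20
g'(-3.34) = 1.55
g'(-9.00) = 1.22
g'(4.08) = 0.11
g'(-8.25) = 2.17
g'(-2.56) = 0.93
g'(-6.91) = 13.28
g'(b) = (-2*b - 4)*(b^2 - 7*b + 10)/(b^2 + 4*b - 12)^2 + (2*b - 7)/(b^2 + 4*b - 12) = 11/(b^2 + 12*b + 36)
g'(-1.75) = 0.61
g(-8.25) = 5.89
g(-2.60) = -2.24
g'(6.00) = 0.08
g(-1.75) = -1.59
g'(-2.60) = 0.95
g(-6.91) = 13.09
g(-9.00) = 4.67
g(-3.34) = -3.14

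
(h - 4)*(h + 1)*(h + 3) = h^3 - 13*h - 12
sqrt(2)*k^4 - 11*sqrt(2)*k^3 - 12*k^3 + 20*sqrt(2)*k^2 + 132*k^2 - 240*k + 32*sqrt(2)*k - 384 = (k - 8)*(k - 4)*(k - 6*sqrt(2))*(sqrt(2)*k + sqrt(2))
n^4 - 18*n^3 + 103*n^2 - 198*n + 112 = (n - 8)*(n - 7)*(n - 2)*(n - 1)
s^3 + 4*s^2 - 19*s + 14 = (s - 2)*(s - 1)*(s + 7)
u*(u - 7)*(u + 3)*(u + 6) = u^4 + 2*u^3 - 45*u^2 - 126*u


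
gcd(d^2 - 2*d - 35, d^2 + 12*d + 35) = d + 5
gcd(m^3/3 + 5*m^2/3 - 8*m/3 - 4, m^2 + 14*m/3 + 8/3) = 1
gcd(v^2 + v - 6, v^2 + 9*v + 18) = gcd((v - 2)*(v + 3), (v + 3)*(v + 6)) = v + 3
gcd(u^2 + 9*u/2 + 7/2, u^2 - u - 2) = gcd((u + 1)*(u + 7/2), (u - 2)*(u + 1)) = u + 1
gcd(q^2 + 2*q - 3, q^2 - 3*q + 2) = q - 1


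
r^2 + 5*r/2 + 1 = (r + 1/2)*(r + 2)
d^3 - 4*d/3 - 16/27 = (d - 4/3)*(d + 2/3)^2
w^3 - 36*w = w*(w - 6)*(w + 6)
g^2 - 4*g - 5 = (g - 5)*(g + 1)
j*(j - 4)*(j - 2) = j^3 - 6*j^2 + 8*j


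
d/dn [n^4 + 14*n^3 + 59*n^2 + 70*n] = 4*n^3 + 42*n^2 + 118*n + 70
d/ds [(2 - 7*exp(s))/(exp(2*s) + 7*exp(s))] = (7*exp(2*s) - 4*exp(s) - 14)*exp(-s)/(exp(2*s) + 14*exp(s) + 49)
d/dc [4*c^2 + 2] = 8*c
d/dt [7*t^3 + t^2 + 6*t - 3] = 21*t^2 + 2*t + 6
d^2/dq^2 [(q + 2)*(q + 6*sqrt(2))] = 2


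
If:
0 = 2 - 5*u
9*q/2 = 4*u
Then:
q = 16/45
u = 2/5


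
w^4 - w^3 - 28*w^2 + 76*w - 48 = (w - 4)*(w - 2)*(w - 1)*(w + 6)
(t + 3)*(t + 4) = t^2 + 7*t + 12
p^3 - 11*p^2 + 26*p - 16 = (p - 8)*(p - 2)*(p - 1)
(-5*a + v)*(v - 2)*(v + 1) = -5*a*v^2 + 5*a*v + 10*a + v^3 - v^2 - 2*v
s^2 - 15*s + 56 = (s - 8)*(s - 7)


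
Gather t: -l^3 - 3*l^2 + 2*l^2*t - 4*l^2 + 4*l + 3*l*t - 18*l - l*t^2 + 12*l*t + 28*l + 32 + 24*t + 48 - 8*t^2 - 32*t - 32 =-l^3 - 7*l^2 + 14*l + t^2*(-l - 8) + t*(2*l^2 + 15*l - 8) + 48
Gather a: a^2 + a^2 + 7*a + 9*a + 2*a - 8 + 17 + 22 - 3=2*a^2 + 18*a + 28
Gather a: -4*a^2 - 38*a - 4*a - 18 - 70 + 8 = -4*a^2 - 42*a - 80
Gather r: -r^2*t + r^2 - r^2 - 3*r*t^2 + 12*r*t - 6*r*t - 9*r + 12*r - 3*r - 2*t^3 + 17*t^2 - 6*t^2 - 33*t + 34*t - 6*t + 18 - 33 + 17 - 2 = -r^2*t + r*(-3*t^2 + 6*t) - 2*t^3 + 11*t^2 - 5*t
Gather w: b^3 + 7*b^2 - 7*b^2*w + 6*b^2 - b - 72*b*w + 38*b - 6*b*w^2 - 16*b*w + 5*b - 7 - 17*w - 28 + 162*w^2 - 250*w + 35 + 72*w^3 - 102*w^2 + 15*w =b^3 + 13*b^2 + 42*b + 72*w^3 + w^2*(60 - 6*b) + w*(-7*b^2 - 88*b - 252)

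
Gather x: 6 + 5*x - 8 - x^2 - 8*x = -x^2 - 3*x - 2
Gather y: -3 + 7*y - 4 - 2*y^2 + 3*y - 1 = -2*y^2 + 10*y - 8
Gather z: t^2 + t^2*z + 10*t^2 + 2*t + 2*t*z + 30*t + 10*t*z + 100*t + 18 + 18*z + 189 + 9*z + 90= 11*t^2 + 132*t + z*(t^2 + 12*t + 27) + 297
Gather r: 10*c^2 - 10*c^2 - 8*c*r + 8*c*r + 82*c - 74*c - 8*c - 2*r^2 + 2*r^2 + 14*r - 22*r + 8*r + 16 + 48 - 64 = 0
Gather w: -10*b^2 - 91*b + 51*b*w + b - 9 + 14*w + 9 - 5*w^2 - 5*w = -10*b^2 - 90*b - 5*w^2 + w*(51*b + 9)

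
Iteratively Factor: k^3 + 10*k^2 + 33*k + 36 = (k + 4)*(k^2 + 6*k + 9) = (k + 3)*(k + 4)*(k + 3)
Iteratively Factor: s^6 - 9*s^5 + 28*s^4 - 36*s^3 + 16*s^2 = (s)*(s^5 - 9*s^4 + 28*s^3 - 36*s^2 + 16*s) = s*(s - 2)*(s^4 - 7*s^3 + 14*s^2 - 8*s) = s*(s - 4)*(s - 2)*(s^3 - 3*s^2 + 2*s) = s^2*(s - 4)*(s - 2)*(s^2 - 3*s + 2) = s^2*(s - 4)*(s - 2)^2*(s - 1)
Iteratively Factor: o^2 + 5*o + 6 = (o + 3)*(o + 2)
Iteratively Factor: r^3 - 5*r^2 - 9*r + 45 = (r - 3)*(r^2 - 2*r - 15) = (r - 3)*(r + 3)*(r - 5)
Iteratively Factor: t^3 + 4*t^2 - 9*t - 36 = (t - 3)*(t^2 + 7*t + 12) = (t - 3)*(t + 4)*(t + 3)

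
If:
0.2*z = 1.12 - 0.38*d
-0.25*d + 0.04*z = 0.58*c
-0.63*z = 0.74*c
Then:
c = -0.94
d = 2.36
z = 1.11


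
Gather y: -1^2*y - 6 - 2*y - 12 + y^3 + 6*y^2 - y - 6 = y^3 + 6*y^2 - 4*y - 24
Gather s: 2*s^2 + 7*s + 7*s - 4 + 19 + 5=2*s^2 + 14*s + 20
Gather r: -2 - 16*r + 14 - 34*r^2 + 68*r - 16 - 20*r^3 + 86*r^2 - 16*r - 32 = -20*r^3 + 52*r^2 + 36*r - 36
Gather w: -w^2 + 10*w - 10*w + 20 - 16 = 4 - w^2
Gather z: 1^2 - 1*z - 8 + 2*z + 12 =z + 5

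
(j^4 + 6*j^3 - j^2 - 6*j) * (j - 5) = j^5 + j^4 - 31*j^3 - j^2 + 30*j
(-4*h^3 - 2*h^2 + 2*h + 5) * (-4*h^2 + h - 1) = 16*h^5 + 4*h^4 - 6*h^3 - 16*h^2 + 3*h - 5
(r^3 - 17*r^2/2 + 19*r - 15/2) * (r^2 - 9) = r^5 - 17*r^4/2 + 10*r^3 + 69*r^2 - 171*r + 135/2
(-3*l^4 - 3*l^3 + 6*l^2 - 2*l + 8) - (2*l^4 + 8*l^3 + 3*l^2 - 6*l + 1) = -5*l^4 - 11*l^3 + 3*l^2 + 4*l + 7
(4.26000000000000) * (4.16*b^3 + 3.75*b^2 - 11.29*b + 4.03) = 17.7216*b^3 + 15.975*b^2 - 48.0954*b + 17.1678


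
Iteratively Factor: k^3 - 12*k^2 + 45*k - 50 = (k - 2)*(k^2 - 10*k + 25) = (k - 5)*(k - 2)*(k - 5)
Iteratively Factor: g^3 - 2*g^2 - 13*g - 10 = (g + 2)*(g^2 - 4*g - 5) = (g - 5)*(g + 2)*(g + 1)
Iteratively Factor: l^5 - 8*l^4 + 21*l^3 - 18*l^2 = (l - 2)*(l^4 - 6*l^3 + 9*l^2) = l*(l - 2)*(l^3 - 6*l^2 + 9*l) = l*(l - 3)*(l - 2)*(l^2 - 3*l) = l^2*(l - 3)*(l - 2)*(l - 3)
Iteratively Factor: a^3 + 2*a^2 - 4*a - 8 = (a - 2)*(a^2 + 4*a + 4) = (a - 2)*(a + 2)*(a + 2)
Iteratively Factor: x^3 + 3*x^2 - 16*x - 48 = (x + 4)*(x^2 - x - 12) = (x + 3)*(x + 4)*(x - 4)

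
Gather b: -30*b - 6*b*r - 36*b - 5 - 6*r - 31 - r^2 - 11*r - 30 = b*(-6*r - 66) - r^2 - 17*r - 66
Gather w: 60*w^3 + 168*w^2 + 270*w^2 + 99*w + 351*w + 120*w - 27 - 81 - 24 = 60*w^3 + 438*w^2 + 570*w - 132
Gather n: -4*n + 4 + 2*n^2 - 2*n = 2*n^2 - 6*n + 4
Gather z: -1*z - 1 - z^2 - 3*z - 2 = -z^2 - 4*z - 3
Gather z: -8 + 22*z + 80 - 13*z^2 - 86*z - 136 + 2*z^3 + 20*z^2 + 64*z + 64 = 2*z^3 + 7*z^2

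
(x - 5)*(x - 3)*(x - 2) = x^3 - 10*x^2 + 31*x - 30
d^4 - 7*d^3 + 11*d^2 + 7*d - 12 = (d - 4)*(d - 3)*(d - 1)*(d + 1)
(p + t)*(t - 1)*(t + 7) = p*t^2 + 6*p*t - 7*p + t^3 + 6*t^2 - 7*t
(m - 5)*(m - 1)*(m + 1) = m^3 - 5*m^2 - m + 5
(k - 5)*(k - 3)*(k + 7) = k^3 - k^2 - 41*k + 105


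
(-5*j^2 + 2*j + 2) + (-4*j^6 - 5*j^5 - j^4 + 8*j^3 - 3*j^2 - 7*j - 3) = -4*j^6 - 5*j^5 - j^4 + 8*j^3 - 8*j^2 - 5*j - 1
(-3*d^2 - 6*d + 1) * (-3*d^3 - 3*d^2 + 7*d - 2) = 9*d^5 + 27*d^4 - 6*d^3 - 39*d^2 + 19*d - 2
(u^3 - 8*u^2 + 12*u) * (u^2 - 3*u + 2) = u^5 - 11*u^4 + 38*u^3 - 52*u^2 + 24*u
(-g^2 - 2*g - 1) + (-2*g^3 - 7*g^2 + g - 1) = -2*g^3 - 8*g^2 - g - 2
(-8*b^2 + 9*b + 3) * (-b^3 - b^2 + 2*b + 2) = 8*b^5 - b^4 - 28*b^3 - b^2 + 24*b + 6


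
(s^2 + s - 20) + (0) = s^2 + s - 20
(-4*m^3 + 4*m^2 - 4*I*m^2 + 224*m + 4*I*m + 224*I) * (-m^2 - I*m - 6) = 4*m^5 - 4*m^4 + 8*I*m^4 - 204*m^3 - 8*I*m^3 - 20*m^2 - 424*I*m^2 - 1120*m - 24*I*m - 1344*I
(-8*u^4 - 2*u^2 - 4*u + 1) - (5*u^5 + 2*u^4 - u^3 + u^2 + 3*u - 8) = -5*u^5 - 10*u^4 + u^3 - 3*u^2 - 7*u + 9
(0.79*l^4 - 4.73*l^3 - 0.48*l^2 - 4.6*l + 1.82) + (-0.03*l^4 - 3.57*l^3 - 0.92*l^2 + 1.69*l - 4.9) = 0.76*l^4 - 8.3*l^3 - 1.4*l^2 - 2.91*l - 3.08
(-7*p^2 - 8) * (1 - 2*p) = 14*p^3 - 7*p^2 + 16*p - 8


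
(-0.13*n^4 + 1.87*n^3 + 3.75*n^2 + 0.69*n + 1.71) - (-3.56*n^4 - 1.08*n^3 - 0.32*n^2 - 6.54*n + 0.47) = 3.43*n^4 + 2.95*n^3 + 4.07*n^2 + 7.23*n + 1.24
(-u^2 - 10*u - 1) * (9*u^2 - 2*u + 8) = -9*u^4 - 88*u^3 + 3*u^2 - 78*u - 8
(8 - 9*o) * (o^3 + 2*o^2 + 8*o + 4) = -9*o^4 - 10*o^3 - 56*o^2 + 28*o + 32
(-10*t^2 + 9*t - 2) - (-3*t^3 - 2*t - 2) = 3*t^3 - 10*t^2 + 11*t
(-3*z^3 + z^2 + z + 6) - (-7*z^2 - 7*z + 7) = -3*z^3 + 8*z^2 + 8*z - 1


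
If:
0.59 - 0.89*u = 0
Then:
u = 0.66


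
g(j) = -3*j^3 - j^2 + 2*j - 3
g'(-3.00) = -73.00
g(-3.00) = 63.00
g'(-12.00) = -1270.00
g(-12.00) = 5013.00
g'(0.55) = -1.82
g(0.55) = -2.70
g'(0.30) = 0.59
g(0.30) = -2.57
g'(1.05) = -10.02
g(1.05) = -5.48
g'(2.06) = -40.31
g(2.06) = -29.35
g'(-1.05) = -5.82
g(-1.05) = -2.73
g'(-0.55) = 0.38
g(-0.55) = -3.90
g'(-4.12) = -142.53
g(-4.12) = 181.59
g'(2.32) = -51.08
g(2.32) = -41.20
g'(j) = -9*j^2 - 2*j + 2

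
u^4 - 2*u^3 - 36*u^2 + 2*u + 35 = (u - 7)*(u - 1)*(u + 1)*(u + 5)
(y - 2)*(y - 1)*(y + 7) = y^3 + 4*y^2 - 19*y + 14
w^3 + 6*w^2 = w^2*(w + 6)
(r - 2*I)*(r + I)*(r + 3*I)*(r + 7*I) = r^4 + 9*I*r^3 - 9*r^2 + 41*I*r - 42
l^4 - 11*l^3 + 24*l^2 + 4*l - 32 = (l - 8)*(l - 2)^2*(l + 1)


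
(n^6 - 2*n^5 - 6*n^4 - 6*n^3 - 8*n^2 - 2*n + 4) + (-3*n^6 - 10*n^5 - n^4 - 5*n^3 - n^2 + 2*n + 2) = -2*n^6 - 12*n^5 - 7*n^4 - 11*n^3 - 9*n^2 + 6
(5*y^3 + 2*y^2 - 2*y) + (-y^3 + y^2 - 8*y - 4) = 4*y^3 + 3*y^2 - 10*y - 4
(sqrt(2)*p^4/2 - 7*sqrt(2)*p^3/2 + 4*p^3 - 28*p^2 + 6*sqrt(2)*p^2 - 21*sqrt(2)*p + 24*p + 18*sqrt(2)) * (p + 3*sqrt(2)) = sqrt(2)*p^5/2 - 7*sqrt(2)*p^4/2 + 7*p^4 - 49*p^3 + 18*sqrt(2)*p^3 - 105*sqrt(2)*p^2 + 60*p^2 - 126*p + 90*sqrt(2)*p + 108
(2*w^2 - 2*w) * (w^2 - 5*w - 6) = 2*w^4 - 12*w^3 - 2*w^2 + 12*w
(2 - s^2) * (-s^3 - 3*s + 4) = s^5 + s^3 - 4*s^2 - 6*s + 8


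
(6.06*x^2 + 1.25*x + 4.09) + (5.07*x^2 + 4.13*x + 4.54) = 11.13*x^2 + 5.38*x + 8.63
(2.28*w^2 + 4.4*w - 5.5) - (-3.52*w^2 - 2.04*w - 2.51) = 5.8*w^2 + 6.44*w - 2.99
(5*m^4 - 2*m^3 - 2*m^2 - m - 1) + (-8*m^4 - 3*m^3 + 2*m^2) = -3*m^4 - 5*m^3 - m - 1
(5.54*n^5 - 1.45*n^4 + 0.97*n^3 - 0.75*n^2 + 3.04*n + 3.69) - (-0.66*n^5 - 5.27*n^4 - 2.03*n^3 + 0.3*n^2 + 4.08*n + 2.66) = 6.2*n^5 + 3.82*n^4 + 3.0*n^3 - 1.05*n^2 - 1.04*n + 1.03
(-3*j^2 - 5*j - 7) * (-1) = 3*j^2 + 5*j + 7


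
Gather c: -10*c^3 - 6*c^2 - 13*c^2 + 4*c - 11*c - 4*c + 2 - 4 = -10*c^3 - 19*c^2 - 11*c - 2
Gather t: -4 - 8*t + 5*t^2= 5*t^2 - 8*t - 4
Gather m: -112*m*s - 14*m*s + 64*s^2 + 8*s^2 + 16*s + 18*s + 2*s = -126*m*s + 72*s^2 + 36*s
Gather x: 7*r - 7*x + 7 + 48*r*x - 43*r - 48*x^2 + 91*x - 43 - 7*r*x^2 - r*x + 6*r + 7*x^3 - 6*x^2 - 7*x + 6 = -30*r + 7*x^3 + x^2*(-7*r - 54) + x*(47*r + 77) - 30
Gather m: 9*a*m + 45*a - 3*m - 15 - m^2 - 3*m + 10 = 45*a - m^2 + m*(9*a - 6) - 5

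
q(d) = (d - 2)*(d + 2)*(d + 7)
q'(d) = (d - 2)*(d + 2) + (d - 2)*(d + 7) + (d + 2)*(d + 7)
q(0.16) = -28.46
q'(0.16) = -1.68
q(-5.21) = 41.43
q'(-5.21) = 4.49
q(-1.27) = -13.68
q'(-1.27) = -16.94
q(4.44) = 179.76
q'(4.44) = 117.30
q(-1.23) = -14.35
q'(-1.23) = -16.68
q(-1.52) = -9.26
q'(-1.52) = -18.35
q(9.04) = 1246.65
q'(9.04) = 367.72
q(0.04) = -28.15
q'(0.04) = -3.44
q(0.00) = -28.00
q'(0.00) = -4.00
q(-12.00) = -700.00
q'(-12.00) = 260.00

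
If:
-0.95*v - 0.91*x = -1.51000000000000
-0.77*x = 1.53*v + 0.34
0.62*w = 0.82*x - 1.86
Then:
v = -2.23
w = 2.27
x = 3.99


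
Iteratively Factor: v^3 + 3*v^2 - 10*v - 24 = (v + 2)*(v^2 + v - 12) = (v - 3)*(v + 2)*(v + 4)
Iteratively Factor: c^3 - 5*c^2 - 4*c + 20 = (c - 2)*(c^2 - 3*c - 10) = (c - 5)*(c - 2)*(c + 2)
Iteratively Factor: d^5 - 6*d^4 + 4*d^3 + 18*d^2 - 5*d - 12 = (d - 4)*(d^4 - 2*d^3 - 4*d^2 + 2*d + 3) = (d - 4)*(d + 1)*(d^3 - 3*d^2 - d + 3) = (d - 4)*(d - 3)*(d + 1)*(d^2 - 1) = (d - 4)*(d - 3)*(d + 1)^2*(d - 1)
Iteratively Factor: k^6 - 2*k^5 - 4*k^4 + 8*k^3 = (k)*(k^5 - 2*k^4 - 4*k^3 + 8*k^2) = k^2*(k^4 - 2*k^3 - 4*k^2 + 8*k) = k^2*(k + 2)*(k^3 - 4*k^2 + 4*k) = k^3*(k + 2)*(k^2 - 4*k + 4) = k^3*(k - 2)*(k + 2)*(k - 2)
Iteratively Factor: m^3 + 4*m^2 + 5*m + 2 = (m + 1)*(m^2 + 3*m + 2) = (m + 1)*(m + 2)*(m + 1)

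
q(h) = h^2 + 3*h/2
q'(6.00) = 13.50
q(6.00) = 45.00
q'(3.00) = 7.50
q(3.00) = 13.50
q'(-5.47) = -9.44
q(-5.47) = 21.72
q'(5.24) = 11.98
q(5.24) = 35.32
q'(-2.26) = -3.02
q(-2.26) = 1.72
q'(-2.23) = -2.96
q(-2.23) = 1.63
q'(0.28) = 2.06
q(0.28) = 0.50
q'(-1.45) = -1.40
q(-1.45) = -0.07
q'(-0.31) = 0.88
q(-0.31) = -0.37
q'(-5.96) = -10.42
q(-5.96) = 26.58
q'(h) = 2*h + 3/2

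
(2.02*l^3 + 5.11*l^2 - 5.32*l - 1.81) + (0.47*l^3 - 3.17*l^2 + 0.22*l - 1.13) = 2.49*l^3 + 1.94*l^2 - 5.1*l - 2.94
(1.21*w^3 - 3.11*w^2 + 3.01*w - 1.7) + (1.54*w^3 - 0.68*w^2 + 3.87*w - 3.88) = 2.75*w^3 - 3.79*w^2 + 6.88*w - 5.58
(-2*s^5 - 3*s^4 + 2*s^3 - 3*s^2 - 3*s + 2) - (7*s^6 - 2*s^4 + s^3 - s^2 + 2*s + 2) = -7*s^6 - 2*s^5 - s^4 + s^3 - 2*s^2 - 5*s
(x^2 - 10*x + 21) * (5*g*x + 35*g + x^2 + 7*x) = 5*g*x^3 - 15*g*x^2 - 245*g*x + 735*g + x^4 - 3*x^3 - 49*x^2 + 147*x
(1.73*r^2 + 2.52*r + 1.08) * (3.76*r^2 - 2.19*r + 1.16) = 6.5048*r^4 + 5.6865*r^3 + 0.548800000000001*r^2 + 0.558*r + 1.2528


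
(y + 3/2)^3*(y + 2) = y^4 + 13*y^3/2 + 63*y^2/4 + 135*y/8 + 27/4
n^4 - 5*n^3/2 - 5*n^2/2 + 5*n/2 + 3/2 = (n - 3)*(n - 1)*(n + 1/2)*(n + 1)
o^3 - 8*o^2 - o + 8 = (o - 8)*(o - 1)*(o + 1)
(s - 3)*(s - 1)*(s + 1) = s^3 - 3*s^2 - s + 3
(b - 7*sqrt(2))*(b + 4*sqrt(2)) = b^2 - 3*sqrt(2)*b - 56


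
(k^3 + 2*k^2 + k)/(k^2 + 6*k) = (k^2 + 2*k + 1)/(k + 6)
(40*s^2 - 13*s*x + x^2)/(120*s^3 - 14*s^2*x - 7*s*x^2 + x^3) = (-8*s + x)/(-24*s^2 - 2*s*x + x^2)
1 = 1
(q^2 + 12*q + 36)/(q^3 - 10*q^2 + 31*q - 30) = (q^2 + 12*q + 36)/(q^3 - 10*q^2 + 31*q - 30)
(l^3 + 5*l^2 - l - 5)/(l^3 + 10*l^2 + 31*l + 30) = (l^2 - 1)/(l^2 + 5*l + 6)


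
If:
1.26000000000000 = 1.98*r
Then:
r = 0.64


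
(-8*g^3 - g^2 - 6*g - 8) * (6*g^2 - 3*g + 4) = -48*g^5 + 18*g^4 - 65*g^3 - 34*g^2 - 32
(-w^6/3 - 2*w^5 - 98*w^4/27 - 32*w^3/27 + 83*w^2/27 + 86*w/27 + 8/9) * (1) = -w^6/3 - 2*w^5 - 98*w^4/27 - 32*w^3/27 + 83*w^2/27 + 86*w/27 + 8/9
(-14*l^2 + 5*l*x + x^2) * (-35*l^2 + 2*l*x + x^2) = 490*l^4 - 203*l^3*x - 39*l^2*x^2 + 7*l*x^3 + x^4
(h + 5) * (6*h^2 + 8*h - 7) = 6*h^3 + 38*h^2 + 33*h - 35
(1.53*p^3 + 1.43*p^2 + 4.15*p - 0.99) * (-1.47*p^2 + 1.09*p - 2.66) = -2.2491*p^5 - 0.4344*p^4 - 8.6116*p^3 + 2.175*p^2 - 12.1181*p + 2.6334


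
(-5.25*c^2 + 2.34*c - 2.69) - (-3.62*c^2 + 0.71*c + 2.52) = -1.63*c^2 + 1.63*c - 5.21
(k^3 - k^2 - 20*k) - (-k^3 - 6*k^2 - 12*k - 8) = 2*k^3 + 5*k^2 - 8*k + 8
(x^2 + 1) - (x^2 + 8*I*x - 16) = -8*I*x + 17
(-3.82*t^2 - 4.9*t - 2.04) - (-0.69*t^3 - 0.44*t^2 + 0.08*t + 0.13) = 0.69*t^3 - 3.38*t^2 - 4.98*t - 2.17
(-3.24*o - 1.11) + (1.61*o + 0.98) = -1.63*o - 0.13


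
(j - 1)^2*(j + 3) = j^3 + j^2 - 5*j + 3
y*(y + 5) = y^2 + 5*y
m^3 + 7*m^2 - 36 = (m - 2)*(m + 3)*(m + 6)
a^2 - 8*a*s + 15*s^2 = (a - 5*s)*(a - 3*s)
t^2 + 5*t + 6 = (t + 2)*(t + 3)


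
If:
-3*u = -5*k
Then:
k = 3*u/5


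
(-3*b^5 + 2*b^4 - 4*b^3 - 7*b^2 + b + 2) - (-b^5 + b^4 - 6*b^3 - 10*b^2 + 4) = -2*b^5 + b^4 + 2*b^3 + 3*b^2 + b - 2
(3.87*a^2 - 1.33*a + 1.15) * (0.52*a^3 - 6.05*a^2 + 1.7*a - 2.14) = 2.0124*a^5 - 24.1051*a^4 + 15.2235*a^3 - 17.5003*a^2 + 4.8012*a - 2.461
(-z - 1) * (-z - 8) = z^2 + 9*z + 8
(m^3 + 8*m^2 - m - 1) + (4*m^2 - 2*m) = m^3 + 12*m^2 - 3*m - 1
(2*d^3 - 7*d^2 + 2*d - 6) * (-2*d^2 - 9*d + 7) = -4*d^5 - 4*d^4 + 73*d^3 - 55*d^2 + 68*d - 42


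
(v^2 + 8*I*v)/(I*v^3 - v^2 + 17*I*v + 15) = v*(v + 8*I)/(I*v^3 - v^2 + 17*I*v + 15)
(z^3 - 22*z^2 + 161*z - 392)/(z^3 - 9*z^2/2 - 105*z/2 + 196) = 2*(z^2 - 14*z + 49)/(2*z^2 + 7*z - 49)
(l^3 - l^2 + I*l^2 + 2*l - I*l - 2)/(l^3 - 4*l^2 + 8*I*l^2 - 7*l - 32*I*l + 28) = (l^3 + l^2*(-1 + I) + l*(2 - I) - 2)/(l^3 + l^2*(-4 + 8*I) + l*(-7 - 32*I) + 28)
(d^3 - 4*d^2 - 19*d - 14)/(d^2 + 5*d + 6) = (d^2 - 6*d - 7)/(d + 3)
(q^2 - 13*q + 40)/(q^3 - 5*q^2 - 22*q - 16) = (q - 5)/(q^2 + 3*q + 2)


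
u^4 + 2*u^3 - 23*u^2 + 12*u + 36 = (u - 3)*(u - 2)*(u + 1)*(u + 6)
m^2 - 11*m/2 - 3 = (m - 6)*(m + 1/2)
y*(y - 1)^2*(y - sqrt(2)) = y^4 - 2*y^3 - sqrt(2)*y^3 + y^2 + 2*sqrt(2)*y^2 - sqrt(2)*y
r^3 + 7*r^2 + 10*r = r*(r + 2)*(r + 5)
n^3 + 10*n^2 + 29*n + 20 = (n + 1)*(n + 4)*(n + 5)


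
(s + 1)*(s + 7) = s^2 + 8*s + 7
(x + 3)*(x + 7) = x^2 + 10*x + 21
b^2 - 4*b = b*(b - 4)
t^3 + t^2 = t^2*(t + 1)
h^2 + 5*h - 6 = (h - 1)*(h + 6)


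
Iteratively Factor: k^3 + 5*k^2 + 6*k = (k + 3)*(k^2 + 2*k) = k*(k + 3)*(k + 2)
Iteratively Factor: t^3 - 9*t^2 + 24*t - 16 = (t - 4)*(t^2 - 5*t + 4) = (t - 4)*(t - 1)*(t - 4)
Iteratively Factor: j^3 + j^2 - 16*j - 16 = (j + 1)*(j^2 - 16) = (j - 4)*(j + 1)*(j + 4)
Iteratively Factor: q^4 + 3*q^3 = (q)*(q^3 + 3*q^2) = q^2*(q^2 + 3*q) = q^3*(q + 3)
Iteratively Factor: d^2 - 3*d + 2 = (d - 2)*(d - 1)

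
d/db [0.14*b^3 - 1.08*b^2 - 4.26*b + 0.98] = 0.42*b^2 - 2.16*b - 4.26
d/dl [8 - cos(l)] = sin(l)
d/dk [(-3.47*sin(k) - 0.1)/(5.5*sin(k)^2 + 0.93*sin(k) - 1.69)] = (19.085*sin(k)^2 + 1.1*sin(k) + 5.9573)*cos(k)/(30.25*sin(k)^4 + 10.23*sin(k)^3 - 17.7251*sin(k)^2 - 3.1434*sin(k) + 2.8561)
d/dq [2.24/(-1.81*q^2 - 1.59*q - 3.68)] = (8.1088*q + 3.5616)/(1.81*q^2 + 1.59*q + 3.68)^2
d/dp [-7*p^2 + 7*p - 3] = 7 - 14*p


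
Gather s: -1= -1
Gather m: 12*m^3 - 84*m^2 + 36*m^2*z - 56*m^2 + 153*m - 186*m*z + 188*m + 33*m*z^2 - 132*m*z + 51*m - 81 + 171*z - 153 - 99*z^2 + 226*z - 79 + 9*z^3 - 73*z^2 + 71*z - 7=12*m^3 + m^2*(36*z - 140) + m*(33*z^2 - 318*z + 392) + 9*z^3 - 172*z^2 + 468*z - 320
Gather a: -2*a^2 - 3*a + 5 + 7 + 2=-2*a^2 - 3*a + 14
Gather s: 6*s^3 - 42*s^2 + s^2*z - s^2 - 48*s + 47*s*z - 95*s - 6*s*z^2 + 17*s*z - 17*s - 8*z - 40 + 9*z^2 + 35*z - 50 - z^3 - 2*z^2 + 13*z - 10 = 6*s^3 + s^2*(z - 43) + s*(-6*z^2 + 64*z - 160) - z^3 + 7*z^2 + 40*z - 100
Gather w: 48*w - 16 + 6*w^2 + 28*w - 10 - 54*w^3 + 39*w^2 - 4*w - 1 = -54*w^3 + 45*w^2 + 72*w - 27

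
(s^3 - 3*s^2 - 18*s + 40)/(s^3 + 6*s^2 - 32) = (s - 5)/(s + 4)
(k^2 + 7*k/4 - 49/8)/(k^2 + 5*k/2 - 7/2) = (k - 7/4)/(k - 1)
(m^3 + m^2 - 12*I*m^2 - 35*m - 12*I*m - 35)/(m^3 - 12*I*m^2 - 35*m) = (m + 1)/m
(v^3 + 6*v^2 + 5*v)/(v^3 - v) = (v + 5)/(v - 1)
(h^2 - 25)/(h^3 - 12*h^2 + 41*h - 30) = (h + 5)/(h^2 - 7*h + 6)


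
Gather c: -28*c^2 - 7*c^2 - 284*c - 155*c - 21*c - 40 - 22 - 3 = -35*c^2 - 460*c - 65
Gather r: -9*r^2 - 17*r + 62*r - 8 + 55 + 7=-9*r^2 + 45*r + 54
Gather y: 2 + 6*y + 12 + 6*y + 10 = 12*y + 24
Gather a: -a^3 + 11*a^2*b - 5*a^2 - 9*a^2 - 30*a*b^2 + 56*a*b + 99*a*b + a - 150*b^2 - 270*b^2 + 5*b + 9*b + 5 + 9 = -a^3 + a^2*(11*b - 14) + a*(-30*b^2 + 155*b + 1) - 420*b^2 + 14*b + 14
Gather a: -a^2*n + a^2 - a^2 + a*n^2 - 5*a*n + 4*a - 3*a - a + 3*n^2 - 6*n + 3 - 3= -a^2*n + a*(n^2 - 5*n) + 3*n^2 - 6*n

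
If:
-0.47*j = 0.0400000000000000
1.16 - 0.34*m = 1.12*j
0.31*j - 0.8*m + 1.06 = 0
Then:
No Solution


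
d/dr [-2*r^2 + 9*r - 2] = 9 - 4*r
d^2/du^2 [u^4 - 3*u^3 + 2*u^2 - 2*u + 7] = 12*u^2 - 18*u + 4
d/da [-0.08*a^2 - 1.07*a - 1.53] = -0.16*a - 1.07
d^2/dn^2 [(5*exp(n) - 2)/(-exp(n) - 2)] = 12*(exp(n) - 2)*exp(n)/(exp(3*n) + 6*exp(2*n) + 12*exp(n) + 8)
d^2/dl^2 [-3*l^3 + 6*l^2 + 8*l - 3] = 12 - 18*l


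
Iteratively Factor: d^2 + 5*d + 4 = (d + 4)*(d + 1)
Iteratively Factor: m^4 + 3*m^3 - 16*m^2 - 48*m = (m + 3)*(m^3 - 16*m) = (m - 4)*(m + 3)*(m^2 + 4*m) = (m - 4)*(m + 3)*(m + 4)*(m)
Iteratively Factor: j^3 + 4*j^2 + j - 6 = (j + 2)*(j^2 + 2*j - 3) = (j + 2)*(j + 3)*(j - 1)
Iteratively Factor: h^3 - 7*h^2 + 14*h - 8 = (h - 4)*(h^2 - 3*h + 2) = (h - 4)*(h - 1)*(h - 2)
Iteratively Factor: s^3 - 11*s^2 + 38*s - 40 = (s - 2)*(s^2 - 9*s + 20) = (s - 5)*(s - 2)*(s - 4)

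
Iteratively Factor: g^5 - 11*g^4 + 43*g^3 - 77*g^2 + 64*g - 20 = (g - 5)*(g^4 - 6*g^3 + 13*g^2 - 12*g + 4) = (g - 5)*(g - 1)*(g^3 - 5*g^2 + 8*g - 4) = (g - 5)*(g - 2)*(g - 1)*(g^2 - 3*g + 2) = (g - 5)*(g - 2)^2*(g - 1)*(g - 1)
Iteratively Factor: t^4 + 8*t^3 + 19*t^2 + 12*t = (t + 4)*(t^3 + 4*t^2 + 3*t) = t*(t + 4)*(t^2 + 4*t + 3) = t*(t + 1)*(t + 4)*(t + 3)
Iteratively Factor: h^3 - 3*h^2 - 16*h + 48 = (h + 4)*(h^2 - 7*h + 12) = (h - 4)*(h + 4)*(h - 3)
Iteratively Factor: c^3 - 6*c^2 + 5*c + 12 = (c - 4)*(c^2 - 2*c - 3) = (c - 4)*(c - 3)*(c + 1)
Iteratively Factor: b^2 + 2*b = (b + 2)*(b)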